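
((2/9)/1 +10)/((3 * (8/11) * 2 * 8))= 253/864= 0.29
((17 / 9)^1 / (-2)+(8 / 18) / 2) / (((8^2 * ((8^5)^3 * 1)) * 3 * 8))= -13 / 972777519512027136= -0.00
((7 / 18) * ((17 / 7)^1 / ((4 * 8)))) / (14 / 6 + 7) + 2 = 2.00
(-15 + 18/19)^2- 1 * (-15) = 76704/361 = 212.48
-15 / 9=-5 / 3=-1.67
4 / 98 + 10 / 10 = 51 / 49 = 1.04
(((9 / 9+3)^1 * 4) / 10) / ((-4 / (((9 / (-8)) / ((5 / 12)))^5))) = 14348907 / 250000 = 57.40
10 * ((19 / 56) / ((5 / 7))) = 19 / 4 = 4.75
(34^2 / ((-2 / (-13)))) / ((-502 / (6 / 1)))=-22542 / 251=-89.81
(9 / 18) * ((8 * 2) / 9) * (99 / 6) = 44 / 3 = 14.67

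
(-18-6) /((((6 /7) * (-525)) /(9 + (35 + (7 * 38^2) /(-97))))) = -4672 /1455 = -3.21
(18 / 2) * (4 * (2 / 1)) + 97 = 169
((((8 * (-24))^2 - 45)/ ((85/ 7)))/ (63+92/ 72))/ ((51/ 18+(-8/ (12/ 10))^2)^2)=1503098856/ 71221547345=0.02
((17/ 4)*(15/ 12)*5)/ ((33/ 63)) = 8925/ 176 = 50.71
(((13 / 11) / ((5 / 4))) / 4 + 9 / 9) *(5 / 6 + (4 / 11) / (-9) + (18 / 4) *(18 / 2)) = 277984 / 5445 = 51.05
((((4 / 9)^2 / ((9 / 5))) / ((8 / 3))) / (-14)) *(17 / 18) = -85 / 30618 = -0.00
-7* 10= -70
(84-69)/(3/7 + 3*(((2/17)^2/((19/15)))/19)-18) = -3651515/4277069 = -0.85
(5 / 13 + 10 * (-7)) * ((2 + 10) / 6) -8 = -1914 / 13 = -147.23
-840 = -840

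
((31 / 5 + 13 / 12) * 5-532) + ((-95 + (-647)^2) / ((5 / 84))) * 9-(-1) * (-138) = 3796720993 / 60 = 63278683.22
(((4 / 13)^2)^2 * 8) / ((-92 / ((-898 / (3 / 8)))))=3678208 / 1970709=1.87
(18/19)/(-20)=-0.05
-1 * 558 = -558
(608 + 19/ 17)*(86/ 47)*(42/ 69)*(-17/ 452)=-3116855/ 122153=-25.52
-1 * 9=-9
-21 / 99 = -7 / 33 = -0.21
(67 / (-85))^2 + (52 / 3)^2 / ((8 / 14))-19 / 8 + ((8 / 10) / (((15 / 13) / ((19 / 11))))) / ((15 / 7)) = 15008843107 / 28611000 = 524.58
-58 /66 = -29 /33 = -0.88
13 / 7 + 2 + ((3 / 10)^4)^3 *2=13500003720087 / 3500000000000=3.86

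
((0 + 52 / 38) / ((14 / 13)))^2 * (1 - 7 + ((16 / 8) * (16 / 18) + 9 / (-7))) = -9910667 / 1114407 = -8.89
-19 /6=-3.17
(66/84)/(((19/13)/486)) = 34749/133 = 261.27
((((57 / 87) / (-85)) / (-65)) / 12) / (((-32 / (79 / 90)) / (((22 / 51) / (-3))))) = 16511 / 423609264000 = 0.00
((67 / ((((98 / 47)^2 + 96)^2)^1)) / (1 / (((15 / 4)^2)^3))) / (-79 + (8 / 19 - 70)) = -23585556888421875 / 189389360303243264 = -0.12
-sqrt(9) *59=-177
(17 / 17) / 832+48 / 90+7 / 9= 49133 / 37440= 1.31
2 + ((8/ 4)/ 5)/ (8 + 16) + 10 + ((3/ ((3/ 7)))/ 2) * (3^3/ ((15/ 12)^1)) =5257/ 60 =87.62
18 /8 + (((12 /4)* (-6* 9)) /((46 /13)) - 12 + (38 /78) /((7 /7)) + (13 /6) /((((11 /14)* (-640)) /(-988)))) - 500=-289846899 /526240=-550.79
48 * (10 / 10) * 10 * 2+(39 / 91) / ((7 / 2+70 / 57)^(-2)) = 4200223 / 4332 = 969.58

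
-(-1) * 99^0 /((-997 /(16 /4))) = -4 /997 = -0.00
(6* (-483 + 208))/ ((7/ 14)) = -3300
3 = 3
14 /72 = 7 /36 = 0.19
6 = 6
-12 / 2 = -6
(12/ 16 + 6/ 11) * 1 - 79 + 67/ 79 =-267153/ 3476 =-76.86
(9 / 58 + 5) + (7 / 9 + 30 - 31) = 2575 / 522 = 4.93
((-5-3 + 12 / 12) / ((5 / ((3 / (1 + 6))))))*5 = -3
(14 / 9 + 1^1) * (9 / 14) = 23 / 14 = 1.64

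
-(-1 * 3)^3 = 27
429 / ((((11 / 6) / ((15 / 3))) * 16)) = 585 / 8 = 73.12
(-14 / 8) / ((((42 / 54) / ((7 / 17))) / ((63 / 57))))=-1.02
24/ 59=0.41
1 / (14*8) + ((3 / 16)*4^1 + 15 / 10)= 253 / 112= 2.26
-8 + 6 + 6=4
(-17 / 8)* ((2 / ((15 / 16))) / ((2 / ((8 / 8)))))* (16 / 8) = -68 / 15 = -4.53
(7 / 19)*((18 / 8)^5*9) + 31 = 4323223 / 19456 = 222.21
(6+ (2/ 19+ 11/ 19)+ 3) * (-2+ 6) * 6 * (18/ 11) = 79488/ 209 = 380.33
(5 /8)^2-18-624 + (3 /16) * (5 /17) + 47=-646875 /1088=-594.55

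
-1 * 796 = -796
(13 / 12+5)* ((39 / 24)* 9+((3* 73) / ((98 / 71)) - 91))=500.59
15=15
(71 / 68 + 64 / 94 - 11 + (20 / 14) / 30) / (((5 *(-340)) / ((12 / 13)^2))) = 142917 / 30901325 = 0.00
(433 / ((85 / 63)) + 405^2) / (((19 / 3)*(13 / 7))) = 293357484 / 20995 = 13972.73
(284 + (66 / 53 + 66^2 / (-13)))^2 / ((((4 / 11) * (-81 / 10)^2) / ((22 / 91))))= 7131882513800 / 283432647771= 25.16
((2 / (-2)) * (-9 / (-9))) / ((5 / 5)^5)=-1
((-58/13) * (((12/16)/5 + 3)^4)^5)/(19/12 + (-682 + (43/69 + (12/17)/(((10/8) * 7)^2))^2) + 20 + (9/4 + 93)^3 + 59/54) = -278816470985449176773126014385935097959441719423/5832924910803635740945940480000000000000000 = -47800.46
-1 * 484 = -484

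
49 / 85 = 0.58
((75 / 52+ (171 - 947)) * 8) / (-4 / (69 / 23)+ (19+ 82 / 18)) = -362493 / 1300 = -278.84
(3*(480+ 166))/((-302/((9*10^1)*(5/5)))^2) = 3924450/22801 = 172.12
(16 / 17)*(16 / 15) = 256 / 255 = 1.00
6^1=6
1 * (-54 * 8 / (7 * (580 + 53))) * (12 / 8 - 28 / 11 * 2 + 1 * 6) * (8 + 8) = -61056 / 16247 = -3.76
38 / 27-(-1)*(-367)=-9871 / 27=-365.59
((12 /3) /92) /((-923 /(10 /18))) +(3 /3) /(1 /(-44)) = -8406689 /191061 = -44.00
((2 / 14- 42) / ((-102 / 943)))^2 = 76341137401 / 509796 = 149748.40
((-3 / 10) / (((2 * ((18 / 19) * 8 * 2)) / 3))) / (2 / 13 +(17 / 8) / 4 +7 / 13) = -247 / 10180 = -0.02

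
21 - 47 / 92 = 1885 / 92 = 20.49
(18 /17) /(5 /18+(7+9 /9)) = 0.13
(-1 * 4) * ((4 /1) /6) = -8 /3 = -2.67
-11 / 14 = -0.79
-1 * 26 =-26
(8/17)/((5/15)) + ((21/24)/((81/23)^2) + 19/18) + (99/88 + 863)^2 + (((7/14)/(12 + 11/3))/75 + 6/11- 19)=68892725673911749/92263406400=746696.10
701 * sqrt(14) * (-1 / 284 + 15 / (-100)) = -76409 * sqrt(14) / 710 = -402.67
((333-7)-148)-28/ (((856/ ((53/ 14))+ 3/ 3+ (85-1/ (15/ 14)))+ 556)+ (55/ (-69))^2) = 194855470918/ 1094892121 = 177.97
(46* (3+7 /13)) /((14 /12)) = 12696 /91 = 139.52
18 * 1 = 18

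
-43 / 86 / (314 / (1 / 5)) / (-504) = 1 / 1582560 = 0.00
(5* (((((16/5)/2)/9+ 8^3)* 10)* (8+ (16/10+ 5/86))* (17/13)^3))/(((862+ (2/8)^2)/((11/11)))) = 174982036864/272728989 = 641.60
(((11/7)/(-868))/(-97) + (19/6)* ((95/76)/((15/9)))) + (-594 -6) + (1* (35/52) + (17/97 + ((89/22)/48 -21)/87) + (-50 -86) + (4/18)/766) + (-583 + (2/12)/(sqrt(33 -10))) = -29566163423563405/22466403287328 + sqrt(23)/138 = -1315.98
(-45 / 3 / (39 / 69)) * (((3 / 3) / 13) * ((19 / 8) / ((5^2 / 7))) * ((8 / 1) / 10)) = -9177 / 8450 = -1.09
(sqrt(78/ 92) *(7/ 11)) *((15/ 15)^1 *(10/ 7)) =5 *sqrt(1794)/ 253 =0.84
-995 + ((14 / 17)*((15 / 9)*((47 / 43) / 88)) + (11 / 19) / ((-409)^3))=-124804565528501057 / 125433873296292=-994.98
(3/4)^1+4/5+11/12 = 37/15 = 2.47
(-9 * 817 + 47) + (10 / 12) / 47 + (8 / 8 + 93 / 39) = -26771323 / 3666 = -7302.60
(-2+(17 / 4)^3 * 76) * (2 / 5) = 18663 / 8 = 2332.88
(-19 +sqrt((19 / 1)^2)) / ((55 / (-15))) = 0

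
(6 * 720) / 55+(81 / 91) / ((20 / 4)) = 394011 / 5005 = 78.72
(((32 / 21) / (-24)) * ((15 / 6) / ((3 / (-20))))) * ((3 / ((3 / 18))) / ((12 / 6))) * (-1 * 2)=-400 / 21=-19.05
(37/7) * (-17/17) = -37/7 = -5.29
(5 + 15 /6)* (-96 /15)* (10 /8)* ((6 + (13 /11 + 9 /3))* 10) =-67200 /11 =-6109.09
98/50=49/25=1.96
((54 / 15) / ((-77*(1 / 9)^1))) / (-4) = 81 / 770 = 0.11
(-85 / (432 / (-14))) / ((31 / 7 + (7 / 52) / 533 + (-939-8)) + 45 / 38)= -548326415 / 187389017514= -0.00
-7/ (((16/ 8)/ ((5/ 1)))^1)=-35/ 2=-17.50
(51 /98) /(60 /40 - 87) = -17 /2793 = -0.01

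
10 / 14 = 5 / 7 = 0.71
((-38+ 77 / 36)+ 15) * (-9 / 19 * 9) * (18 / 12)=20277 / 152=133.40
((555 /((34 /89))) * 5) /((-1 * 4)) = -246975 /136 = -1815.99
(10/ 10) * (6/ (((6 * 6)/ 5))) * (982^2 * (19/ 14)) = 22902695/ 21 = 1090604.52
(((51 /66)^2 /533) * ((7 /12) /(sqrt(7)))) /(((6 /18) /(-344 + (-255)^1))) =-0.44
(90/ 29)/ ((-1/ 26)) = -80.69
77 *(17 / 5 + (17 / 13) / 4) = 74613 / 260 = 286.97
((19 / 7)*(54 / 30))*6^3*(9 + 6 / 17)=5872824 / 595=9870.29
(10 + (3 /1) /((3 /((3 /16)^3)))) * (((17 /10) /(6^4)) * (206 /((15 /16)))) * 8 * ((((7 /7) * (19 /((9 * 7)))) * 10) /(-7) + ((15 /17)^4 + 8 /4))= 50.19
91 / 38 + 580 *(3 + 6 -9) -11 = -327 / 38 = -8.61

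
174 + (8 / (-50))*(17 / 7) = 30382 / 175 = 173.61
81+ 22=103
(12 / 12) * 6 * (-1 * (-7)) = 42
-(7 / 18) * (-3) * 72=84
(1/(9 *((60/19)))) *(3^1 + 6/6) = 19/135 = 0.14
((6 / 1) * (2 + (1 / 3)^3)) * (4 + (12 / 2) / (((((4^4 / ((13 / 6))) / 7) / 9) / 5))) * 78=3660085 / 192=19062.94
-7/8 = -0.88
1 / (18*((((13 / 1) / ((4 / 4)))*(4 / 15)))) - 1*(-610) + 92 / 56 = 1335863 / 2184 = 611.66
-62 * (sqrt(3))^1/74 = -31 * sqrt(3)/37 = -1.45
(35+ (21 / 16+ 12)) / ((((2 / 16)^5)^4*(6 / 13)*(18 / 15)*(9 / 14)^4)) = 34771606734632358542049280 / 59049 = 588860213291204906807.05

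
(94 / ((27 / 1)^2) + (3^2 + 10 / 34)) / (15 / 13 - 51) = -379535 / 2007666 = -0.19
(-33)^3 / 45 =-3993 / 5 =-798.60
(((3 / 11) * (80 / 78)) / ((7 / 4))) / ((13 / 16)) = 2560 / 13013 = 0.20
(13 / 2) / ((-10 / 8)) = -26 / 5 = -5.20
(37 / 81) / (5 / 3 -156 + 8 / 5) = -185 / 61857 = -0.00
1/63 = 0.02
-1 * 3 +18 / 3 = 3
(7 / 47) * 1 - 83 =-3894 / 47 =-82.85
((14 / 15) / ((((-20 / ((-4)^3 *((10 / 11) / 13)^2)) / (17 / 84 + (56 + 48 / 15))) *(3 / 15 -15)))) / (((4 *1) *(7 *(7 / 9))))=-99796 / 37074037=-0.00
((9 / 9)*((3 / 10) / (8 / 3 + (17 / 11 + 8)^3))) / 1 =11979 / 34835230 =0.00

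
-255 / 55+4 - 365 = -4022 / 11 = -365.64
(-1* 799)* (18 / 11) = -14382 / 11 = -1307.45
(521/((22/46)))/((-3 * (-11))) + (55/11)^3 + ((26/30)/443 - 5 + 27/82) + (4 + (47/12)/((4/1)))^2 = 4509964181159/25317768960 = 178.13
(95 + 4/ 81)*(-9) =-7699/ 9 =-855.44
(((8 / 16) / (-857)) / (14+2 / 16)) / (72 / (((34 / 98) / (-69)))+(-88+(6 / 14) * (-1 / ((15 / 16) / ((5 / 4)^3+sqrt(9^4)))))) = 0.00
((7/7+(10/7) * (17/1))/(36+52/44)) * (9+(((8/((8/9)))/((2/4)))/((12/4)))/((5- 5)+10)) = 6.53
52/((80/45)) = 117/4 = 29.25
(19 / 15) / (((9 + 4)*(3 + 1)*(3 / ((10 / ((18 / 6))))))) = 19 / 702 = 0.03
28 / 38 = 0.74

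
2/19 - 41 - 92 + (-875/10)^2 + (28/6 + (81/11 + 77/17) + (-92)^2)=682342919/42636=16003.91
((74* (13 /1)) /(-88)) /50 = -0.22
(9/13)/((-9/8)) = -8/13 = -0.62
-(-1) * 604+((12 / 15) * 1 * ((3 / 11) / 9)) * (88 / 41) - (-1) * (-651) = -28873 / 615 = -46.95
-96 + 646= 550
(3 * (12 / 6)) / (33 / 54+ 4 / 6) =108 / 23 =4.70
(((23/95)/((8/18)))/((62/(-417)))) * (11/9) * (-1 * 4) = 105501/5890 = 17.91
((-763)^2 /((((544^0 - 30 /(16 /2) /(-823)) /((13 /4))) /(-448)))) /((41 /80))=-223233960535040 /135587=-1646425988.74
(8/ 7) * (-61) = -488/ 7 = -69.71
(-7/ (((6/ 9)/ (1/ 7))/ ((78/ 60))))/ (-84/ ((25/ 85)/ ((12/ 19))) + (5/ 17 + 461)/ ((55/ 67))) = -3553/ 695224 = -0.01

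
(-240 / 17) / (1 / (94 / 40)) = -564 / 17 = -33.18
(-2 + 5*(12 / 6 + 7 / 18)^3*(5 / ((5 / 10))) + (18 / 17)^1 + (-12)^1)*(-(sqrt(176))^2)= -1458554020 / 12393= -117691.76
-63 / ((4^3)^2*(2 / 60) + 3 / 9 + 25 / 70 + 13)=-0.42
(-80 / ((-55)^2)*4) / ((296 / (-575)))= 920 / 4477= 0.21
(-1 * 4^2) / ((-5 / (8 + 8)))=256 / 5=51.20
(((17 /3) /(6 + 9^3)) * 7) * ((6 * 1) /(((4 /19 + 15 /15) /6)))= 1292 /805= 1.60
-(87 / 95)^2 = -7569 / 9025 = -0.84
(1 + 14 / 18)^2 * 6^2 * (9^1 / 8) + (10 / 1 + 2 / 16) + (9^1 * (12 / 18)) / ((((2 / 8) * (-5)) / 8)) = 3989 / 40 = 99.72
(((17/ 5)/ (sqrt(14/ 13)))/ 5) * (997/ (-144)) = -16949 * sqrt(182)/ 50400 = -4.54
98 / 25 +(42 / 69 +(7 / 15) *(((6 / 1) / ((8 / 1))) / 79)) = 823669 / 181700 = 4.53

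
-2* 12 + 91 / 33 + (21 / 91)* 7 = -8420 / 429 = -19.63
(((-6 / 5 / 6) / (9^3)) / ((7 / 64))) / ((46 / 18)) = -64 / 65205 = -0.00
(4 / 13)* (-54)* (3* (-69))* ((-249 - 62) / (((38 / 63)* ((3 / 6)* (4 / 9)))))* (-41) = 80814894426 / 247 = 327185807.39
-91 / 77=-13 / 11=-1.18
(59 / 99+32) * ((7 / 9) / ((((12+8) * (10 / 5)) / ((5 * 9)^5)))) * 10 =51460565625 / 44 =1169558309.66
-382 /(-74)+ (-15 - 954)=-35662 /37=-963.84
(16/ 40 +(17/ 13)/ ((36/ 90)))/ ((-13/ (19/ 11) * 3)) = -3021/ 18590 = -0.16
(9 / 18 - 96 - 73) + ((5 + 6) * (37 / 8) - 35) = -1221 / 8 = -152.62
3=3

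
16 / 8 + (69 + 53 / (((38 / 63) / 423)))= 1415095 / 38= 37239.34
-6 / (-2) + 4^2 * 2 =35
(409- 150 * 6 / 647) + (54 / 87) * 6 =7717843 / 18763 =411.33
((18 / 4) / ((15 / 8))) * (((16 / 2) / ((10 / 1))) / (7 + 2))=0.21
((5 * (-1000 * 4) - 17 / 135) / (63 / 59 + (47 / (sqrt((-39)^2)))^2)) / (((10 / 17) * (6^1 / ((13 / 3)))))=-5949733161047 / 610615800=-9743.82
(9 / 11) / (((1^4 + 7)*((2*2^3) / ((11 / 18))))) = 1 / 256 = 0.00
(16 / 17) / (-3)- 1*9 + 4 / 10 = -2273 / 255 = -8.91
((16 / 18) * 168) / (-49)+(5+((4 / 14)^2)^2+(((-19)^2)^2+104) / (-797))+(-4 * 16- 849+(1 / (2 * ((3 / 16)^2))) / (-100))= -462777259429 / 430559325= -1074.83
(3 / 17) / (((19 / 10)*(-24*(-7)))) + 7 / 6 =31669 / 27132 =1.17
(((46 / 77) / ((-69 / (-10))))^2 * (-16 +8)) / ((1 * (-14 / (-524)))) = -838400 / 373527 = -2.24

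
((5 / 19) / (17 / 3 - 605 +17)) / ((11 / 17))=-255 / 365123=-0.00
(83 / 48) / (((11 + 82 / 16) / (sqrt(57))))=83*sqrt(57) / 774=0.81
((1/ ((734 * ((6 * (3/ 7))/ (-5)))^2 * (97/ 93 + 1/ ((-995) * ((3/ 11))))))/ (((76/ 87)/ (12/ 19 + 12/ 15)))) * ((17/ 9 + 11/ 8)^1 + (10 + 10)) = 6240402319375/ 24241640284577664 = 0.00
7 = 7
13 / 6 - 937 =-5609 / 6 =-934.83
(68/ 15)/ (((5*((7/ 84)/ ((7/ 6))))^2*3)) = 13328/ 1125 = 11.85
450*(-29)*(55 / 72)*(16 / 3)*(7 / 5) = -223300 / 3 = -74433.33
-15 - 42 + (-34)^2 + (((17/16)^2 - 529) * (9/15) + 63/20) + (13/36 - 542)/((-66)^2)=785.30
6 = 6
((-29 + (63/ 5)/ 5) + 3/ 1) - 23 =-1162/ 25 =-46.48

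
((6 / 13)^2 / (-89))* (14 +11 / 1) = -900 / 15041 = -0.06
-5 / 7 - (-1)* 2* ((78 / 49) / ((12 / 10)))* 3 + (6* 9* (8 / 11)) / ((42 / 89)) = 90.47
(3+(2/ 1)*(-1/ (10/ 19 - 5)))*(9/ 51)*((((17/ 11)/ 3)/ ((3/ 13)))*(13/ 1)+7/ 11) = 860248/ 47685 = 18.04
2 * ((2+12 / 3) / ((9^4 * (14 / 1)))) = 2 / 15309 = 0.00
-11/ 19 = -0.58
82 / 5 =16.40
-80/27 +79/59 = -2587/1593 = -1.62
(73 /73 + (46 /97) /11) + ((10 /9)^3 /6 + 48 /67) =1.99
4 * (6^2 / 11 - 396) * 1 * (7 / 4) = -30240 / 11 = -2749.09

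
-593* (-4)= 2372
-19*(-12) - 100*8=-572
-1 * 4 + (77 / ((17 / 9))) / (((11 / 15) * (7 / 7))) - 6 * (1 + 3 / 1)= 469 / 17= 27.59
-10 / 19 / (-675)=2 / 2565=0.00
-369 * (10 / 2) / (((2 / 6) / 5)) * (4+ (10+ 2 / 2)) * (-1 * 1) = 415125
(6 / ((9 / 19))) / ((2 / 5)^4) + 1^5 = 11899 / 24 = 495.79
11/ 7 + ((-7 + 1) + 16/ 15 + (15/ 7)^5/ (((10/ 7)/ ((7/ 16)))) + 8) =3041741/ 164640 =18.48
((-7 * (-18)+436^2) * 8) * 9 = 13695984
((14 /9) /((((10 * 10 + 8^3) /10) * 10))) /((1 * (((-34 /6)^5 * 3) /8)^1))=-28 /24137569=-0.00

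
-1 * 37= -37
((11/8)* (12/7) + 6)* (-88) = -5148/7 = -735.43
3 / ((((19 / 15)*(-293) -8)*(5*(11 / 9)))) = -81 / 62557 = -0.00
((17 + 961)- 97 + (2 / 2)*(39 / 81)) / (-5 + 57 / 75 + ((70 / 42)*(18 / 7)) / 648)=-16660000 / 80011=-208.22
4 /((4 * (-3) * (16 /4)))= -1 /12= -0.08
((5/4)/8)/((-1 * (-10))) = 1/64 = 0.02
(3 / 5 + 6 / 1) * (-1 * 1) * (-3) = 99 / 5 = 19.80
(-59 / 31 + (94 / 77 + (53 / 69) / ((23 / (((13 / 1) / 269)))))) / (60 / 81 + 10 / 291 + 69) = -605670240312 / 62072089946867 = -0.01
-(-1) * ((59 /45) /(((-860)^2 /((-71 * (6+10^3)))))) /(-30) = 2107067 /499230000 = 0.00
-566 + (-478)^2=227918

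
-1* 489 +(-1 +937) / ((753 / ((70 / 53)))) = -6483327 / 13303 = -487.36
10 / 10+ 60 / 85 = 29 / 17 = 1.71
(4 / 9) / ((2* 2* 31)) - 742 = -207017 / 279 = -742.00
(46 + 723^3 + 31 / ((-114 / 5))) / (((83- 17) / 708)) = 2541978108893 / 627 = 4054191561.23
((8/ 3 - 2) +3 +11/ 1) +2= 50/ 3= 16.67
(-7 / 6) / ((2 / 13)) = -91 / 12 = -7.58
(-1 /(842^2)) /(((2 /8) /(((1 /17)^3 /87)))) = -1 /75758297871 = -0.00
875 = 875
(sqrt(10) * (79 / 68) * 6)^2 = 280845 / 578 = 485.89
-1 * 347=-347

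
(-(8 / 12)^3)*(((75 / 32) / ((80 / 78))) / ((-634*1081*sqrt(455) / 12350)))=6175*sqrt(455) / 230278944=0.00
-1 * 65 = -65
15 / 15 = 1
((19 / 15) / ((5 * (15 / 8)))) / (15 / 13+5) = 0.02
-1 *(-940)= 940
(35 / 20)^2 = 49 / 16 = 3.06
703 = 703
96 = 96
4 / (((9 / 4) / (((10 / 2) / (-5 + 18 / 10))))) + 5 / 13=-280 / 117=-2.39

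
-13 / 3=-4.33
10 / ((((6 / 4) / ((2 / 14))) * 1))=20 / 21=0.95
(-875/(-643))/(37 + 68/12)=2625/82304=0.03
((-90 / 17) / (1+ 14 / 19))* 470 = -267900 / 187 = -1432.62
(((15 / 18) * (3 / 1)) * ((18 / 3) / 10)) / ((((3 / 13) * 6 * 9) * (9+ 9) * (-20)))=-13 / 38880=-0.00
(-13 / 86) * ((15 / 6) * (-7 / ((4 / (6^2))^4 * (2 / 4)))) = 2985255 / 86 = 34712.27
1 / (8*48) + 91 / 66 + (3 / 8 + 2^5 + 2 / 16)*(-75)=-2436.12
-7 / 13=-0.54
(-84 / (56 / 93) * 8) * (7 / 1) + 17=-7795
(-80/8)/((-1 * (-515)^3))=-0.00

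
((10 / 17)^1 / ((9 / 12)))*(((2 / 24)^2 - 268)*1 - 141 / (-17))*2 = -3178715 / 7803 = -407.37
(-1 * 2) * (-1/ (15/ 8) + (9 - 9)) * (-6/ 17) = -32/ 85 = -0.38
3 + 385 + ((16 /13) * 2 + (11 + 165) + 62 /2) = 7767 /13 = 597.46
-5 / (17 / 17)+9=4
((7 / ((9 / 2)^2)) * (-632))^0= 1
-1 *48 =-48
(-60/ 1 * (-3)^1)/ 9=20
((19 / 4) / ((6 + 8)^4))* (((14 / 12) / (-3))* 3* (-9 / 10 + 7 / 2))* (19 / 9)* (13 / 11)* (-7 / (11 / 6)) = 61009 / 17075520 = 0.00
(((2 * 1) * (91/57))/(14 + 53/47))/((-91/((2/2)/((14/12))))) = -0.00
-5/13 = -0.38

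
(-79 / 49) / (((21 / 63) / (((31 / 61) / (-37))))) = 7347 / 110593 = 0.07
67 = 67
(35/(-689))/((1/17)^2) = -10115/689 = -14.68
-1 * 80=-80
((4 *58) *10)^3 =12487168000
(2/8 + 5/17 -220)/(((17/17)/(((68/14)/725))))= -14923/10150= -1.47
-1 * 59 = -59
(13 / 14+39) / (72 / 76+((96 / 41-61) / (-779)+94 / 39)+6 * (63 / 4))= 696302139 / 1707822305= 0.41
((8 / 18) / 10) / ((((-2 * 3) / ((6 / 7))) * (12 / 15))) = -1 / 126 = -0.01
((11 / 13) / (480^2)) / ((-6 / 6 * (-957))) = 1 / 260582400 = 0.00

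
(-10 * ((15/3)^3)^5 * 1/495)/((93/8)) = -488281250000/9207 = -53033697.19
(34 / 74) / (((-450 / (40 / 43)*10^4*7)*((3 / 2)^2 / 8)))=-136 / 2819053125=-0.00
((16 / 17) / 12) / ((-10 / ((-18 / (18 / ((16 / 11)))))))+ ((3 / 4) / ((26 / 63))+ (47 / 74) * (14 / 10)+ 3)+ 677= 7369011289 / 10793640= 682.72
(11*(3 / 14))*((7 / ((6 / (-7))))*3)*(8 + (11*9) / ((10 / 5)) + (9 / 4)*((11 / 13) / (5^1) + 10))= -4827669 / 1040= -4641.99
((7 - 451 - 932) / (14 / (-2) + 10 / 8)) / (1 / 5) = 1196.52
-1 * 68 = -68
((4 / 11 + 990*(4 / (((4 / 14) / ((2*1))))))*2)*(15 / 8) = 1143465 / 11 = 103951.36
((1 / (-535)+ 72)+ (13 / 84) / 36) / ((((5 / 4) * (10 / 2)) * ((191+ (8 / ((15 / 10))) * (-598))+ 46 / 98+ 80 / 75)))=-815418877 / 212114809800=-0.00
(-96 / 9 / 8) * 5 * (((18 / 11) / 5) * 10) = -240 / 11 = -21.82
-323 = -323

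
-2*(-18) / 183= 12 / 61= 0.20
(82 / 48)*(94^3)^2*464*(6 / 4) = 820255169675584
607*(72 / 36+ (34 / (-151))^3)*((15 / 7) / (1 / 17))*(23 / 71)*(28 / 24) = 4062377573815 / 244449521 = 16618.47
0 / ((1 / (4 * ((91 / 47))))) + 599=599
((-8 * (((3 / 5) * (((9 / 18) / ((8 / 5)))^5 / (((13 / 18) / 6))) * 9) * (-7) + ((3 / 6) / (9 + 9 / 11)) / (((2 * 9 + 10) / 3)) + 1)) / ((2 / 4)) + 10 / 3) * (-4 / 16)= -29791553 / 53673984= -0.56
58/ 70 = 29/ 35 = 0.83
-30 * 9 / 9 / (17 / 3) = -90 / 17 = -5.29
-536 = -536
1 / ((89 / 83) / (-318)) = -26394 / 89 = -296.56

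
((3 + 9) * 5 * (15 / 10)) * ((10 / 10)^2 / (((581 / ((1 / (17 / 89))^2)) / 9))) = 38.21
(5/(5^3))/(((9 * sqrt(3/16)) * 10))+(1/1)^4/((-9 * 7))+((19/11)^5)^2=2 * sqrt(3)/3375+386231236816862/1634057749863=236.36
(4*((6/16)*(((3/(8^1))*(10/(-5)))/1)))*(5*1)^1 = -45/8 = -5.62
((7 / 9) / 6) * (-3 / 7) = -0.06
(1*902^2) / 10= 406802 / 5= 81360.40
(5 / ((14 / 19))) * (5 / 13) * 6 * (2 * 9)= 25650 / 91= 281.87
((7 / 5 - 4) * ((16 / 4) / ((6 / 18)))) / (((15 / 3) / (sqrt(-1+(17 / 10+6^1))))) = -78 * sqrt(670) / 125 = -16.15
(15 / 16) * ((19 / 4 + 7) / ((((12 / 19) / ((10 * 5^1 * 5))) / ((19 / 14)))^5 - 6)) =-1.84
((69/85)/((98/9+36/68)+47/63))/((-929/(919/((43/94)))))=-187759971/1301073790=-0.14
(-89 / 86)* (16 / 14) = -356 / 301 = -1.18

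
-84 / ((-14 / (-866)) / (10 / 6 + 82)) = -434732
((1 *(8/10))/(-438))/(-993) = 2/1087335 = 0.00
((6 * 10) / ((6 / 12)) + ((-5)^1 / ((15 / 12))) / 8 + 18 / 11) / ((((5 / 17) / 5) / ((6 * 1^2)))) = 12355.91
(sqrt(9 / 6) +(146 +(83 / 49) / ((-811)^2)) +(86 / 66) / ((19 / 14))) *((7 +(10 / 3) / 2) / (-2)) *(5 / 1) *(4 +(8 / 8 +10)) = -965135339810525 / 20207162283 - 325 *sqrt(6) / 2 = -48160.08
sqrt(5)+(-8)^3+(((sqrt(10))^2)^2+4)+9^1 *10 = -318+sqrt(5) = -315.76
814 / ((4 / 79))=32153 / 2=16076.50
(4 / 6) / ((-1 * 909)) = -2 / 2727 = -0.00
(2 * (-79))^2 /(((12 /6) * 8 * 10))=6241 /40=156.02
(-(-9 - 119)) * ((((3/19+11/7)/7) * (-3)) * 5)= -441600/931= -474.33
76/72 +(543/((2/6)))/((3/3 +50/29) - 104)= -264845/17622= -15.03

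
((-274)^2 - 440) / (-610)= -37318 / 305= -122.35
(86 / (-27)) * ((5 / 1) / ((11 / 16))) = -6880 / 297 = -23.16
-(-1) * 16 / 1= 16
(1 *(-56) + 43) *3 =-39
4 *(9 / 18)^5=1 / 8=0.12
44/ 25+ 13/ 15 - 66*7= -34453/ 75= -459.37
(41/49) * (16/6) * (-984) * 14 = -215168/7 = -30738.29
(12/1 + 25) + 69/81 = 1022/27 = 37.85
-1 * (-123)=123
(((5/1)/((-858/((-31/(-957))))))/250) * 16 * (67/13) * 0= 0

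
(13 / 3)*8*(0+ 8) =277.33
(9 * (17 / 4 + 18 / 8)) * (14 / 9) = 91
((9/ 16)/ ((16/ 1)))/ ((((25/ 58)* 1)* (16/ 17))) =4437/ 51200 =0.09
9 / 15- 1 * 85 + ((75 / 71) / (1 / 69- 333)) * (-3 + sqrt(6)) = -688329287 / 8156480- 5175 * sqrt(6) / 1631296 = -84.40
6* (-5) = -30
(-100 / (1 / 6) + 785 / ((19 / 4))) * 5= -41300 / 19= -2173.68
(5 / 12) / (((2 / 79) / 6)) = 395 / 4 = 98.75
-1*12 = -12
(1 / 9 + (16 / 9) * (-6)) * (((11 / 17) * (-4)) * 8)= 33440 / 153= 218.56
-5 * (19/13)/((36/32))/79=-760/9243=-0.08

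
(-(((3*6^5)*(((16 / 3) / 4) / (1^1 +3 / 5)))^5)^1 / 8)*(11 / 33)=-115683138142617600000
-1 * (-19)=19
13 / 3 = 4.33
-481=-481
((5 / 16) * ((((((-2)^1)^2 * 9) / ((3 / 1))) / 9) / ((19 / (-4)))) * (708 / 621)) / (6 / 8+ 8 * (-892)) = 4720 / 336755259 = 0.00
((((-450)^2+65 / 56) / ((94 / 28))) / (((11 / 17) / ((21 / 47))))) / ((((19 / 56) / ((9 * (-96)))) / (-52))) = 231492111701760 / 41971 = 5515525284.17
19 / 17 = 1.12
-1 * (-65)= 65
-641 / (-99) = 641 / 99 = 6.47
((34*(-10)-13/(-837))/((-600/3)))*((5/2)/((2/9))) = 284567/14880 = 19.12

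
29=29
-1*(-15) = 15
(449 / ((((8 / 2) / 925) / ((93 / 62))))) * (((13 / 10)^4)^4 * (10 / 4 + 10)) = 33163698385080500095599 / 256000000000000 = 129545696.82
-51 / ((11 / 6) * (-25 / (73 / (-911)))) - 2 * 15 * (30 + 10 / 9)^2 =-196412203126 / 6764175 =-29037.13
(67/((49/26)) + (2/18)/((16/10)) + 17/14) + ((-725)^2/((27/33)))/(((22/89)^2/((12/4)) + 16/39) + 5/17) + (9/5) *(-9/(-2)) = 59516903235297079/67139092440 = 886471.67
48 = 48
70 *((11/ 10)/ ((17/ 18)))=1386/ 17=81.53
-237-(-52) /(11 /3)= -2451 /11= -222.82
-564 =-564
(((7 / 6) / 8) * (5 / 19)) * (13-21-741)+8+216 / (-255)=-1673779 / 77520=-21.59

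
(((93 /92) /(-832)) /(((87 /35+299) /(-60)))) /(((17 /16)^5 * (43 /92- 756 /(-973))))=55596441600 /387422480609827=0.00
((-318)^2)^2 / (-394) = -5113031688 / 197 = -25954475.57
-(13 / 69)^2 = -169 / 4761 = -0.04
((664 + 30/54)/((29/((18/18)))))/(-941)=-5981/245601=-0.02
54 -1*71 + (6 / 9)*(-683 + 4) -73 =-1628 / 3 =-542.67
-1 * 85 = -85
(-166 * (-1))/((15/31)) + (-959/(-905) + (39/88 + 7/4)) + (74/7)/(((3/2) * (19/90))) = 12065578447/31776360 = 379.70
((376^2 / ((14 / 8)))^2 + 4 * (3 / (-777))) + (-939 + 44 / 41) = 485128602462209 / 74333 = 6526423021.57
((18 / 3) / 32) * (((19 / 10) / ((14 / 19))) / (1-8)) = -1083 / 15680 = -0.07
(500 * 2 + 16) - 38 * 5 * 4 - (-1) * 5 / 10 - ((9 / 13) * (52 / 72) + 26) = 230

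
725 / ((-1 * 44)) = -725 / 44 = -16.48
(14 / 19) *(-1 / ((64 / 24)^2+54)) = -63 / 5225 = -0.01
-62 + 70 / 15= -172 / 3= -57.33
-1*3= -3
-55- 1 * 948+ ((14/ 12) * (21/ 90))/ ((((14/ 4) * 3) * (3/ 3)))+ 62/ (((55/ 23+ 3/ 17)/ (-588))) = -1030136533/ 67770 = -15200.48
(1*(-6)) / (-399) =2 / 133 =0.02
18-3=15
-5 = -5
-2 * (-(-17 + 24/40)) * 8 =-1312/5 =-262.40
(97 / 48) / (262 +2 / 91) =8827 / 1144512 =0.01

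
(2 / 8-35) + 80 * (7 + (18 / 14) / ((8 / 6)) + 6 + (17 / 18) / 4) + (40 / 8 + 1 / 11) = 3066865 / 2772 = 1106.37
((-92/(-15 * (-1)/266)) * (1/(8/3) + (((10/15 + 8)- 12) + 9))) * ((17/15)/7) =-215441/135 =-1595.86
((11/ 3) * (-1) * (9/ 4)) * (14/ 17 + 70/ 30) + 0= -26.04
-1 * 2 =-2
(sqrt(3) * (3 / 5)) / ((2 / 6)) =9 * sqrt(3) / 5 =3.12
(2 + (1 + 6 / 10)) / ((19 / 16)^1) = 288 / 95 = 3.03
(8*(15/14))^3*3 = 648000/343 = 1889.21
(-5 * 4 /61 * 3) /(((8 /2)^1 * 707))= -15 /43127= -0.00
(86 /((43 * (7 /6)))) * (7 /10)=6 /5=1.20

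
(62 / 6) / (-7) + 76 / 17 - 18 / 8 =1063 / 1428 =0.74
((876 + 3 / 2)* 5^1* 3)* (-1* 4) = -52650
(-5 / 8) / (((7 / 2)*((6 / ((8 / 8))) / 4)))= -5 / 42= -0.12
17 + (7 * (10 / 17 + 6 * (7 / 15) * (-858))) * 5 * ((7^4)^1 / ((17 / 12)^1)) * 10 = -411745948447 / 289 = -1424726465.21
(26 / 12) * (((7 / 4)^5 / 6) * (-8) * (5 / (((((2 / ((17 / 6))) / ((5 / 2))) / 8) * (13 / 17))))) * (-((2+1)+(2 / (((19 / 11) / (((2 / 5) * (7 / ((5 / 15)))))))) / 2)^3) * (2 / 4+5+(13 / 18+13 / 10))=5640690140994531 / 175590400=32124137.43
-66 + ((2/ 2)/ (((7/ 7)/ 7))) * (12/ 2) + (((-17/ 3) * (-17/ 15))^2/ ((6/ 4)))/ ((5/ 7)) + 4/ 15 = 448394/ 30375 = 14.76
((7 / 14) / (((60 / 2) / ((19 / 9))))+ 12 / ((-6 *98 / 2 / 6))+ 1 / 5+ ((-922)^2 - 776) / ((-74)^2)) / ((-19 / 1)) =-5617820587 / 688251060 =-8.16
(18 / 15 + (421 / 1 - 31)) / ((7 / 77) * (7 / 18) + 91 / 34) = 5049 / 35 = 144.26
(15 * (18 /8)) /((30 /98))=441 /4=110.25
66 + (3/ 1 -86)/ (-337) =22325/ 337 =66.25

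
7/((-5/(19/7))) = -19/5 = -3.80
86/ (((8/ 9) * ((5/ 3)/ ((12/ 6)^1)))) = 1161/ 10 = 116.10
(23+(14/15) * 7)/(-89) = -443/1335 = -0.33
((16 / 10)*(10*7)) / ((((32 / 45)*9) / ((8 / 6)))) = 70 / 3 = 23.33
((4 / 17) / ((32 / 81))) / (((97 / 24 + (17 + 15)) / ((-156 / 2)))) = -18954 / 14705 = -1.29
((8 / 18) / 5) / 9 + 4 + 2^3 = 4864 / 405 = 12.01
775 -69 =706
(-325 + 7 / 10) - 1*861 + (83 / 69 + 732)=-452.10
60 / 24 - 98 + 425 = 659 / 2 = 329.50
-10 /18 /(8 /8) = -5 /9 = -0.56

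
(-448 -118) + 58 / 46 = -12989 / 23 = -564.74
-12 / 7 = -1.71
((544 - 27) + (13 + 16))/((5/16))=8736/5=1747.20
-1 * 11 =-11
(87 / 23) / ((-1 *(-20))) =87 / 460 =0.19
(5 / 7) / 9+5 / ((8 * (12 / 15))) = 1735 / 2016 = 0.86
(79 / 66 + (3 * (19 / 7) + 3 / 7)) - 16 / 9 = 11075 / 1386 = 7.99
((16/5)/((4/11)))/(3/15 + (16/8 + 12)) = 44/71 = 0.62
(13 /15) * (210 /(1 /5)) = 910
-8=-8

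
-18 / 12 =-3 / 2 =-1.50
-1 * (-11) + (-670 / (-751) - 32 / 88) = 95237 / 8261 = 11.53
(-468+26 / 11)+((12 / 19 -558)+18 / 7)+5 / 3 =-1018.77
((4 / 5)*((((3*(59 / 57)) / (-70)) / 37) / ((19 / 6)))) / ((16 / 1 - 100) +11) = 708 / 170635675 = 0.00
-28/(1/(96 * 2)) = -5376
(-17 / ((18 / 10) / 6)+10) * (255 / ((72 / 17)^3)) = -14616175 / 93312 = -156.64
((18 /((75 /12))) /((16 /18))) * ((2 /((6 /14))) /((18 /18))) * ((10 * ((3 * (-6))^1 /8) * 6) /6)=-1701 /5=-340.20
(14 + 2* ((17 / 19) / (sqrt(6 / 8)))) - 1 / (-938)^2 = 68* sqrt(3) / 57 + 12317815 / 879844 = 16.07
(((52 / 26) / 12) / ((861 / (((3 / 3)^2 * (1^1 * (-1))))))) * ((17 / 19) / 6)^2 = -289 / 67137336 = -0.00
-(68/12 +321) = -980/3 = -326.67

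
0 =0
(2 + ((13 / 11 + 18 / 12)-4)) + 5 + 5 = 235 / 22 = 10.68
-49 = -49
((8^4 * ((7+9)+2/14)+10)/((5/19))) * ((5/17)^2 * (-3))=-131931630/2023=-65215.83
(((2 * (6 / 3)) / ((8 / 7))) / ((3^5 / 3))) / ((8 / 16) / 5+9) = 5 / 1053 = 0.00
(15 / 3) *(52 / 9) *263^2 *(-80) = -1438715200 / 9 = -159857244.44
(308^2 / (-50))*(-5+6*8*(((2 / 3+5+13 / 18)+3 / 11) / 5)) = -41942824 / 375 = -111847.53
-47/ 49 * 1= -47/ 49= -0.96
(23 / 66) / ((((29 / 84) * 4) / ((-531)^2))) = 45395721 / 638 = 71153.17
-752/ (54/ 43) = -16168/ 27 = -598.81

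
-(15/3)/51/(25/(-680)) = 8/3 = 2.67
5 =5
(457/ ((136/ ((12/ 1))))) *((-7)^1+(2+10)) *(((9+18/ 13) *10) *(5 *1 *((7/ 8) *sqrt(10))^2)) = 5668228125/ 7072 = 801502.85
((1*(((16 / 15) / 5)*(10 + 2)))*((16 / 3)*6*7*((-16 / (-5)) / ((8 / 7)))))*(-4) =-802816 / 125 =-6422.53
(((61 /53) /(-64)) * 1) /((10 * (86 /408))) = -3111 /364640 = -0.01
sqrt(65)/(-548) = -0.01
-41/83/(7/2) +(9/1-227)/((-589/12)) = 1471598/342209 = 4.30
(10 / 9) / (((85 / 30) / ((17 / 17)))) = 20 / 51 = 0.39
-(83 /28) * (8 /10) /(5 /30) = -498 /35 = -14.23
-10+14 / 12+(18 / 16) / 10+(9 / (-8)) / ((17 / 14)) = -9.65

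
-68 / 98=-34 / 49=-0.69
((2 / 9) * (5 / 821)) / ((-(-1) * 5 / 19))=38 / 7389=0.01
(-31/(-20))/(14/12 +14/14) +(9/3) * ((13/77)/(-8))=26109/40040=0.65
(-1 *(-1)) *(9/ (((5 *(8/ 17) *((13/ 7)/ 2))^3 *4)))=15166431/ 70304000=0.22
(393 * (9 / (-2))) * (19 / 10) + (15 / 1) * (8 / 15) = -67043 / 20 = -3352.15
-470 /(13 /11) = -5170 /13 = -397.69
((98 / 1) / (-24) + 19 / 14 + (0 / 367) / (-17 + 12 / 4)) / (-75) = 229 / 6300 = 0.04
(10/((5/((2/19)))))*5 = 20/19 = 1.05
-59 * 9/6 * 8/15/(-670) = 118/1675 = 0.07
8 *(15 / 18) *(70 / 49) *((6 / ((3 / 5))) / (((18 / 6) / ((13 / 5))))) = 5200 / 63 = 82.54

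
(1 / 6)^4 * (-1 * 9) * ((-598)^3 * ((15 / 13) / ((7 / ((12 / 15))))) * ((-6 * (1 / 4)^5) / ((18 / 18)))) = -2056223 / 1792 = -1147.45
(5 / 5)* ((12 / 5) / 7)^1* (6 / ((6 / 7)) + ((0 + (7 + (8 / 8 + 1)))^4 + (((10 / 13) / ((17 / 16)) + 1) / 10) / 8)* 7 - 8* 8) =2432952801 / 154700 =15726.91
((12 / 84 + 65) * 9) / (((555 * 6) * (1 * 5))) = 228 / 6475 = 0.04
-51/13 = -3.92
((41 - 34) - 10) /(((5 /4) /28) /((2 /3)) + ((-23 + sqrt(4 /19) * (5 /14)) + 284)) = -746659872 /64976049779 + 107520 * sqrt(19) /64976049779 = -0.01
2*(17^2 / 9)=578 / 9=64.22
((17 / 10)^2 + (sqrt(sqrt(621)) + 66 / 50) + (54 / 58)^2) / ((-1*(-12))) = 23^(1 / 4)*3^(3 / 4) / 12 + 426961 / 1009200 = 0.84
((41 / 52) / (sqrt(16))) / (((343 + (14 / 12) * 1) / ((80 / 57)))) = 82 / 102011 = 0.00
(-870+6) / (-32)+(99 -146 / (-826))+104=95063 / 413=230.18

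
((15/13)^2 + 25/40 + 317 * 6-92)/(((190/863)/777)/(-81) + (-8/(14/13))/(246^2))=-223670635861692915/15584735192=-14351904.80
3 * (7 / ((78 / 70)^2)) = 8575 / 507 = 16.91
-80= -80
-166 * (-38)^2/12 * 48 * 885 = -848552160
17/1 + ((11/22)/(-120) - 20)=-721/240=-3.00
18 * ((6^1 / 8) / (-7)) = -27 / 14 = -1.93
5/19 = 0.26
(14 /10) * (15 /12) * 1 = 1.75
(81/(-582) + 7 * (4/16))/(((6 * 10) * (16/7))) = 875/74496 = 0.01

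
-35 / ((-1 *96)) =35 / 96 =0.36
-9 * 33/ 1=-297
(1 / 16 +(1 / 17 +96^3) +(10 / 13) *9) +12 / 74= 115752723201 / 130832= 884743.21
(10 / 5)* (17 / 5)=34 / 5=6.80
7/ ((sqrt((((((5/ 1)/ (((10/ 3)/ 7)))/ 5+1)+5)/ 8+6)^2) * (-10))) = -56/ 561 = -0.10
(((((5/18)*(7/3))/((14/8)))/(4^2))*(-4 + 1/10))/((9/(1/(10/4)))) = -13/3240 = -0.00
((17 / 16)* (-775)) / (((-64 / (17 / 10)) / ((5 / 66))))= 223975 / 135168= 1.66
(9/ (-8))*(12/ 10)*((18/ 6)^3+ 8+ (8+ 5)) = -64.80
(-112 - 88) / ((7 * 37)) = -200 / 259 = -0.77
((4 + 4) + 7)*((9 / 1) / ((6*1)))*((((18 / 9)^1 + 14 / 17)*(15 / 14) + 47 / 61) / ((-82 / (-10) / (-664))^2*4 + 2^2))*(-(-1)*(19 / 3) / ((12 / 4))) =3606439723000 / 80023803979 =45.07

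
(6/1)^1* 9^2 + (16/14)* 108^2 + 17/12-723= 1099955/84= 13094.70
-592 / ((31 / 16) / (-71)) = 672512 / 31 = 21693.94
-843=-843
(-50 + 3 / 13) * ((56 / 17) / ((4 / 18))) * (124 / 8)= -2527182 / 221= -11435.21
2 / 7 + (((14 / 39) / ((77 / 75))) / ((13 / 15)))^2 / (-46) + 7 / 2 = 4208781439 / 1112793682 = 3.78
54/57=18/19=0.95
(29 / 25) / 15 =29 / 375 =0.08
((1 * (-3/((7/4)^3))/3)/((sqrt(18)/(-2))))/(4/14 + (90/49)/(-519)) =1384 * sqrt(2)/6279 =0.31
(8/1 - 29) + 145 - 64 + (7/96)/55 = 316807/5280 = 60.00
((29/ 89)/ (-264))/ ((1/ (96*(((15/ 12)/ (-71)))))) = 145/ 69509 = 0.00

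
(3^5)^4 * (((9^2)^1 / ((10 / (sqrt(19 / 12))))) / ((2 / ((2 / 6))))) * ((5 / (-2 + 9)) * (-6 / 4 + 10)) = 533478013353 * sqrt(57) / 112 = 35961345318.50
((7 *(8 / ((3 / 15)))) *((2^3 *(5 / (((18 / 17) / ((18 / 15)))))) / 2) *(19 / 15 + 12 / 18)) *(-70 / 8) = -966280 / 9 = -107364.44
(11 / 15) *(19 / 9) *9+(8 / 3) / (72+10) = 13.97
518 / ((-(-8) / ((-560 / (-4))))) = 9065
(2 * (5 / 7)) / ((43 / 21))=30 / 43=0.70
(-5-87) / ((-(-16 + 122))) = 46 / 53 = 0.87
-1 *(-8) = 8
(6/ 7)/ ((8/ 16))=12/ 7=1.71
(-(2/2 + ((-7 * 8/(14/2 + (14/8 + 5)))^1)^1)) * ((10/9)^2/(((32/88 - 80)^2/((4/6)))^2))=1124695/26830203724944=0.00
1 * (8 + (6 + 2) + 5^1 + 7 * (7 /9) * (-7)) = -154 /9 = -17.11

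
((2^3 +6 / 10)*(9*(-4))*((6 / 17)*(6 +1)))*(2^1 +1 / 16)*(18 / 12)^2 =-2413719 / 680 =-3549.59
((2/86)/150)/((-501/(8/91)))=-4/147030975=-0.00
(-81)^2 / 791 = 6561 / 791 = 8.29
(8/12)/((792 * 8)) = 1/9504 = 0.00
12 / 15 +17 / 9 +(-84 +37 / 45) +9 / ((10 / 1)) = -7163 / 90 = -79.59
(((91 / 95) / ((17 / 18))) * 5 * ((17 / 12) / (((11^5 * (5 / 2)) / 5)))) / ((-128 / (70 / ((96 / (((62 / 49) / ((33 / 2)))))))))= -2015 / 51701236224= -0.00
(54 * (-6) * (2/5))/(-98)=324/245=1.32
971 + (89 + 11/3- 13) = 3152/3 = 1050.67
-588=-588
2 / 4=1 / 2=0.50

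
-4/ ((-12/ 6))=2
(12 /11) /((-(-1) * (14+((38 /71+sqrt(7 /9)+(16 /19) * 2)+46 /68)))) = 3838721663016 /59291758301479 - 75732838416 * sqrt(7) /59291758301479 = 0.06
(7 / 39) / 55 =7 / 2145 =0.00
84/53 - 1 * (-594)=31566/53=595.58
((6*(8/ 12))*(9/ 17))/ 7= 36/ 119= 0.30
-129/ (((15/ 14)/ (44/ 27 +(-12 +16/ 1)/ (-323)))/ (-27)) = 8490608/ 1615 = 5257.34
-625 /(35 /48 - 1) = 30000 /13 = 2307.69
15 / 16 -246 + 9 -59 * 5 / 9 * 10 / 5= -43433 / 144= -301.62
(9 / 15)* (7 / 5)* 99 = 83.16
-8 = -8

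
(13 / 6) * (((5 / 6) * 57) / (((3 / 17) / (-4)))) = -20995 / 9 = -2332.78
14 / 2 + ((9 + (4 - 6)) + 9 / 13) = 191 / 13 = 14.69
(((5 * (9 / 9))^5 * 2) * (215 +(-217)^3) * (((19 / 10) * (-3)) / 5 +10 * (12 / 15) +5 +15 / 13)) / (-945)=2160872274550 / 2457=879475895.22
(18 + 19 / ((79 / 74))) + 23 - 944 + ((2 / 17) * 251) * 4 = -1030195 / 1343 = -767.08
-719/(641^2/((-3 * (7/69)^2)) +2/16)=0.00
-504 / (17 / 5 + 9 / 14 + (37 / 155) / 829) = -124.66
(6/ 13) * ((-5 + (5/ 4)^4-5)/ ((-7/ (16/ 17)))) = 5805/ 12376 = 0.47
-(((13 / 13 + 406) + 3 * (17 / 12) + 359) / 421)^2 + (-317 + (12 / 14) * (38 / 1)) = -5712637223 / 19850992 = -287.78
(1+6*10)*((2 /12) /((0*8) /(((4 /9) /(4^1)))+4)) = 61 /24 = 2.54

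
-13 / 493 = -0.03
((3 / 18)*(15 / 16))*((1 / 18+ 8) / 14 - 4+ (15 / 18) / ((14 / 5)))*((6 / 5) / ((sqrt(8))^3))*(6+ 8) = -197*sqrt(2) / 768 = -0.36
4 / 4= 1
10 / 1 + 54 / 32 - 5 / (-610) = 11415 / 976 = 11.70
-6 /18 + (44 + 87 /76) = 10217 /228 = 44.81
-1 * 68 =-68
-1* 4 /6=-2 /3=-0.67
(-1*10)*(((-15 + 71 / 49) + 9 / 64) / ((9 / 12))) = 210275 / 1176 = 178.81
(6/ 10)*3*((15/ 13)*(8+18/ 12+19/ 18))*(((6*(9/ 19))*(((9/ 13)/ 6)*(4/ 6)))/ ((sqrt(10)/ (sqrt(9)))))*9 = 2187*sqrt(10)/ 169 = 40.92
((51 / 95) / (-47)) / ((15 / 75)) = -51 / 893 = -0.06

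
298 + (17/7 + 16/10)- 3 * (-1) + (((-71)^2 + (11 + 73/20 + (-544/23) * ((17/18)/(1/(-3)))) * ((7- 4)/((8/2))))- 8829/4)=41216347/12880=3200.03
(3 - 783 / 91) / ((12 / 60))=-2550 / 91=-28.02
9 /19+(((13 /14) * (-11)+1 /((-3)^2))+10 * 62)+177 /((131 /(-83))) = 156250483 /313614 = 498.23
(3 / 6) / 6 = 1 / 12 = 0.08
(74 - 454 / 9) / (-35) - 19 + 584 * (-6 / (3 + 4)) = -23411 / 45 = -520.24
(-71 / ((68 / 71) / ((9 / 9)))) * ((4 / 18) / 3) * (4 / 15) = -10082 / 6885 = -1.46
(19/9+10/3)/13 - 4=-419/117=-3.58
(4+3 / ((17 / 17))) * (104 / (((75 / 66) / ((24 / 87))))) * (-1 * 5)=-128128 / 145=-883.64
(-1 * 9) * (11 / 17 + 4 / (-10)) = -189 / 85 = -2.22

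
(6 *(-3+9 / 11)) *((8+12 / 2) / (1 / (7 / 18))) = -784 / 11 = -71.27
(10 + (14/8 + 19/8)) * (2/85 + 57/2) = 547937/1360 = 402.89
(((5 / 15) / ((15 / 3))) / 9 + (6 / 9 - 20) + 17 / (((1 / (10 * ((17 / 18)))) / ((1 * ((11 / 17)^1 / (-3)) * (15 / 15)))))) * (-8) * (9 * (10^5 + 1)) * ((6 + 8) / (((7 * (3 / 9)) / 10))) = 23309033088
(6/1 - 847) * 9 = -7569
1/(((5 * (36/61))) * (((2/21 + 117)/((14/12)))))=2989/885240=0.00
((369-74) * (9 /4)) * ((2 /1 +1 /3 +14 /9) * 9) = 92925 /4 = 23231.25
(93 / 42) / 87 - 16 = -19457 / 1218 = -15.97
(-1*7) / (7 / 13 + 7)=-13 / 14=-0.93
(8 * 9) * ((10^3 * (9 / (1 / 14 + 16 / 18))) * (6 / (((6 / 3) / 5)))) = 1224720000 / 121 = 10121652.89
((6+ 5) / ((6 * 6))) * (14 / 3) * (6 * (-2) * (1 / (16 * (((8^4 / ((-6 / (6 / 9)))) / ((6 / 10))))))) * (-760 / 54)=-1463 / 73728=-0.02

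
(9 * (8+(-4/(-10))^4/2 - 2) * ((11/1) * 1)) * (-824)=-306562608/625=-490500.17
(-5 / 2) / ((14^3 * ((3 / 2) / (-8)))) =5 / 1029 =0.00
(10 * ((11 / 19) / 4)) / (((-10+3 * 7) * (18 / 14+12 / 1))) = 35 / 3534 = 0.01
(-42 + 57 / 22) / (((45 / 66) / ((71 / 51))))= -1207 / 15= -80.47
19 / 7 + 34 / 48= 575 / 168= 3.42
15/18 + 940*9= 50765/6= 8460.83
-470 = -470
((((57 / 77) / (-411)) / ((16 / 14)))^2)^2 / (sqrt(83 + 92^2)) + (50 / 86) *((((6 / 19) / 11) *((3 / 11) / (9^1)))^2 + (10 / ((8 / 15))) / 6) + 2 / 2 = 130321 *sqrt(8547) / 180562126646261133312 + 5121554369 / 1818177944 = 2.82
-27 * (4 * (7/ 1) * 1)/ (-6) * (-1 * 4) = -504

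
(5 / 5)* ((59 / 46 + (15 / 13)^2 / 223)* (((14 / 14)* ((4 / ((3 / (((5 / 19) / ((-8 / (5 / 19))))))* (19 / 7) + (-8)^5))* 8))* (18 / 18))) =-781859050 / 639159120977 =-0.00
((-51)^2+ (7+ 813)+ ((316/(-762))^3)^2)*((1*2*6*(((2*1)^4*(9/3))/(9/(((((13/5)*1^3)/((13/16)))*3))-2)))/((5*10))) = -1071528016117379342848/28888585017633765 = -37091.74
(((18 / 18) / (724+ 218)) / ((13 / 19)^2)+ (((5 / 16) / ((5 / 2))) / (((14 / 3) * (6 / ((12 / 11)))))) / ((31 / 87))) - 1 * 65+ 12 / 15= -487806112949 / 7600112520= -64.18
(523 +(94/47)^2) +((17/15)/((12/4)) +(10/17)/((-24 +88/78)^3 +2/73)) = 10451284105586117/19817454432645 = 527.38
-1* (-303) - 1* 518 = -215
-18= -18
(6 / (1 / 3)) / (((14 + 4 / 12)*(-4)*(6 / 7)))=-0.37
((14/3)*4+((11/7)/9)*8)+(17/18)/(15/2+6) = 20.13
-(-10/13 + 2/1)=-16/13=-1.23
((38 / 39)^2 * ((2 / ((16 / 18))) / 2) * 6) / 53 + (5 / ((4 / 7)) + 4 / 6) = 1025137 / 107484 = 9.54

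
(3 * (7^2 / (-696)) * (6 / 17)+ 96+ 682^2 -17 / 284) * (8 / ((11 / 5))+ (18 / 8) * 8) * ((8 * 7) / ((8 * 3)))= 531946971213 / 22649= 23486554.43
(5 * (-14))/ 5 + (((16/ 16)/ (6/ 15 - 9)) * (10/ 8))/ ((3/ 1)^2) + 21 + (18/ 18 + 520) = 817319/ 1548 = 527.98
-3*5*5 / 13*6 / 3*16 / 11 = -2400 / 143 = -16.78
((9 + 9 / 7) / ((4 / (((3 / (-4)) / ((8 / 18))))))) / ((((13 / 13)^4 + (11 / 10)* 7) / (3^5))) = -121.20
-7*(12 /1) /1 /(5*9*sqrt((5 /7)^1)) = -2.21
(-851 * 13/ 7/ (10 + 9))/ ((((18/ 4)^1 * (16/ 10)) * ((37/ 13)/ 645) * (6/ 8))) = -4178525/ 1197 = -3490.83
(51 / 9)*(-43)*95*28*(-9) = 5833380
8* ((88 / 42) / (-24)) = -44 / 63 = -0.70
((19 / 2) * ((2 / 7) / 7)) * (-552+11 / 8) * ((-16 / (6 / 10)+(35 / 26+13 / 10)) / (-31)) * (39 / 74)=-19601369 / 224812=-87.19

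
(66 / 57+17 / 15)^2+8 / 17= 7898753 / 1380825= 5.72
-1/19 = -0.05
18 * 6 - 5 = 103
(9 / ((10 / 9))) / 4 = 81 / 40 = 2.02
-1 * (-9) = 9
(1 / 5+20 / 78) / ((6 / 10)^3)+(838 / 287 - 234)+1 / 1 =-68894174 / 302211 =-227.97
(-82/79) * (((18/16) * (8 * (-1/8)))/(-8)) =-369/2528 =-0.15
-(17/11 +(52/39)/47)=-2441/1551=-1.57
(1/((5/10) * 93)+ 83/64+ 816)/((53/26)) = 63240827/157728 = 400.95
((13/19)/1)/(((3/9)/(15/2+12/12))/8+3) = 2652/11647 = 0.23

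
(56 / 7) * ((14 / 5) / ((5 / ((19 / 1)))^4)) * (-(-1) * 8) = 116767616 / 3125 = 37365.64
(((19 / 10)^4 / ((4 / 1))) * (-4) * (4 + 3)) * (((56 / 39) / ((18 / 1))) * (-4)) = 6385729 / 219375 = 29.11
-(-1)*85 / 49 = 1.73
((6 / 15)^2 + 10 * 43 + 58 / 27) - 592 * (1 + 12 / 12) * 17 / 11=-10376512 / 7425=-1397.51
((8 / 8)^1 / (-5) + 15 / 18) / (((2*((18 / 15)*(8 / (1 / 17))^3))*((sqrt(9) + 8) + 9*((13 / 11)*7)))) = 209 / 170246062080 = 0.00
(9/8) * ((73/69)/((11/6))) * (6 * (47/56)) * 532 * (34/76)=1574829/2024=778.08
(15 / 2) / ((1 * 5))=1.50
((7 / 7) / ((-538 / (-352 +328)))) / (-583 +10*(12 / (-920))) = -69 / 901957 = -0.00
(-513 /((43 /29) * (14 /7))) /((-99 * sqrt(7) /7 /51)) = 84303 * sqrt(7) /946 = 235.78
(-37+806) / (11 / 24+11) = 18456 / 275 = 67.11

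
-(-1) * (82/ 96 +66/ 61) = 5669/ 2928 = 1.94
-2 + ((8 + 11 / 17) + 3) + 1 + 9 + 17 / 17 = 351 / 17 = 20.65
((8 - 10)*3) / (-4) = 3 / 2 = 1.50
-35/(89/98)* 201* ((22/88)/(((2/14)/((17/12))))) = -13673695/712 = -19204.63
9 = 9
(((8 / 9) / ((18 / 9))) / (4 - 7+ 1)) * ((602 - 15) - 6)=-1162 / 9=-129.11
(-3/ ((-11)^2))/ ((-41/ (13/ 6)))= 13/ 9922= 0.00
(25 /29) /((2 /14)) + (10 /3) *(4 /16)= 1195 /174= 6.87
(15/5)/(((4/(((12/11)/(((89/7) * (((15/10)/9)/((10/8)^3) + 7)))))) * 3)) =7875/2601203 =0.00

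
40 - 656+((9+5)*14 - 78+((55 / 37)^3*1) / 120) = -605371381 / 1215672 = -497.97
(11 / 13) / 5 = 11 / 65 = 0.17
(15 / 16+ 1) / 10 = 31 / 160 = 0.19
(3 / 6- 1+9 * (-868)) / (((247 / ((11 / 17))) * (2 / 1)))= -171875 / 16796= -10.23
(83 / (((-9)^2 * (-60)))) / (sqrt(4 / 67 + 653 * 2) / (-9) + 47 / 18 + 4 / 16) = 572783 / 93054555 + 332 * sqrt(5862902) / 93054555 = 0.01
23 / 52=0.44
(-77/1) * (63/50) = -4851/50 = -97.02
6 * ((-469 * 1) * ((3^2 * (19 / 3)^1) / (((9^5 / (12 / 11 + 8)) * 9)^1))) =-1782200 / 649539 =-2.74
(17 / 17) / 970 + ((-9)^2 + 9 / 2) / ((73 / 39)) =1617269 / 35405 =45.68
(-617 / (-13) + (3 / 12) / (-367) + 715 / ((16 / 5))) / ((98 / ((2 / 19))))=20679297 / 71068816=0.29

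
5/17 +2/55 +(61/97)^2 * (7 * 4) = 100323161/8797415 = 11.40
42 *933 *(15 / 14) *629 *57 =1505288205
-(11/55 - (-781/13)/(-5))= 768/65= 11.82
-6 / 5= -1.20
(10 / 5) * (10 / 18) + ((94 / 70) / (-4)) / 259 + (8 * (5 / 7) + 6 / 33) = 25149427 / 3589740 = 7.01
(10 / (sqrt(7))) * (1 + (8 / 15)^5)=1584286 * sqrt(7) / 1063125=3.94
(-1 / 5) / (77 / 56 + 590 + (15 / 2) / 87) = -232 / 686095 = -0.00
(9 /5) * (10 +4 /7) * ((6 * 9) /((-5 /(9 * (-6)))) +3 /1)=1952046 /175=11154.55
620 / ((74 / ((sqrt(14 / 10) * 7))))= 69.39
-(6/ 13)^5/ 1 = -0.02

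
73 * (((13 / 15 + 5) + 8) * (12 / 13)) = 4672 / 5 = 934.40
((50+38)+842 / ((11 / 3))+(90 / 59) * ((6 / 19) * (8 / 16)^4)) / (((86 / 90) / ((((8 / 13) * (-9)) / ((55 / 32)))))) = -81225923904 / 75823319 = -1071.25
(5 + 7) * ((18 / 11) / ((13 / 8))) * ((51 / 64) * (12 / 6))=2754 / 143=19.26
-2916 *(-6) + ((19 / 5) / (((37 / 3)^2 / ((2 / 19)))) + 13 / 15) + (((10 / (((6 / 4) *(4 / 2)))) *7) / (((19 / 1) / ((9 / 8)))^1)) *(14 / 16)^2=1747732150879 / 99882240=17497.93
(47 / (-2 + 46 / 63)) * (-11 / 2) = 32571 / 160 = 203.57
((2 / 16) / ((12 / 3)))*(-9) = -9 / 32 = -0.28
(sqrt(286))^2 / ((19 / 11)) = 3146 / 19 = 165.58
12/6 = 2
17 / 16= 1.06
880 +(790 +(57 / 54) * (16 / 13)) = 195542 / 117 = 1671.30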